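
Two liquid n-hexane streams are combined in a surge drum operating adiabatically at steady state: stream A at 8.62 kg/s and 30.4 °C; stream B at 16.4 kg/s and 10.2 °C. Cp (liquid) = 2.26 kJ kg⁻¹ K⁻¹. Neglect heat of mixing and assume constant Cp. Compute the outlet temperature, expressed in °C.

T_out = 17.2 °C

Energy balance with Q = 0: Σ ṁᵢCp,ᵢ(T_out − Tᵢ) = 0
T_out = Σ ṁᵢCp,ᵢTᵢ / Σ ṁᵢCp,ᵢ
      = 970.28 / 56.545 = 17.159 °C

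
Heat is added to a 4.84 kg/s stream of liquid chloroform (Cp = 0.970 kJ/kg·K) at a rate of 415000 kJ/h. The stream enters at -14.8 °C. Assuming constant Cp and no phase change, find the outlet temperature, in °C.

T_out = 9.75 °C

Q = 415000 kJ/h = 115.28 kJ/s
ΔT = Q/(ṁ·Cp) = 115.28/(4.84×0.970) = 24.554 K
T_out = -14.8 + 24.554 = 9.7544 °C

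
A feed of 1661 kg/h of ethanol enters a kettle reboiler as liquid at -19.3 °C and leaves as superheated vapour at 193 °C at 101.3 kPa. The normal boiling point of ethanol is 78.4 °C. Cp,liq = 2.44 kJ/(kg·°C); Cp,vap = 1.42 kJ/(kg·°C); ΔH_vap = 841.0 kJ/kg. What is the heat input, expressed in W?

Q = 573000 W

liquid -19.3→78.4 °C: 238.39 kJ/kg
vaporisation at 78.4 °C: 841 kJ/kg
vapour 78.4→193 °C: 162.73 kJ/kg
Δh = 238.39 + 841 + 162.73 = 1242.1 kJ/kg
Q = ṁ·Δh = 1661 kg/h × 1242.1 kJ/kg = 2.0632e+06 kJ/h
|Q| = 573.1 kW = 573100 W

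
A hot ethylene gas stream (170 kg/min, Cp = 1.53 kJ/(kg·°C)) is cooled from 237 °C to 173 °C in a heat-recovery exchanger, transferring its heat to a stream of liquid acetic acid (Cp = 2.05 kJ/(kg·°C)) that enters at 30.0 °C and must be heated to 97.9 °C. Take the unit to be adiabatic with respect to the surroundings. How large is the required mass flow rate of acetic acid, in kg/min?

Heat released by hot stream: Q = 170 × 1.53 × (237 − 173) = 16646 kJ/min
Energy balance on cold side (adiabatic exchanger): Q = ṁ_c·Cp_c·(T_c,out − T_c,in)
ṁ_c = 16646 / [2.05 × (97.9 − 30.0)] = 119.59 kg/min

ṁ_c = 120 kg/min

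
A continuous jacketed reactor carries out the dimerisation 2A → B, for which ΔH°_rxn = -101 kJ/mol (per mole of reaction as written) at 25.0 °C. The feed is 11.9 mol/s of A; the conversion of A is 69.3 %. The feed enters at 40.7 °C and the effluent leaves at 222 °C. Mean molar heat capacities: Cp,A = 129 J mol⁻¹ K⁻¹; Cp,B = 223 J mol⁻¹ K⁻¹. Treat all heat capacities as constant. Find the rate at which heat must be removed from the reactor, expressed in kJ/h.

Extent of reaction ξ = 0.693 × 11.9 / 2 = 4.1233 mol/s
Reaction term: ξ·ΔH°_rxn = 4.1233 × -101 = -416.46 kJ/s
Sensible, feed 40.7→25 °C: -24.101 kJ/s
Outlet flows (mol/s): A 3.6533, B 4.1233
Sensible, products 25→222 °C: 273.98 kJ/s
Q = ΔH = -166.58 kJ/s = -166.58 kW
Heat removed = 599670 kJ/h

Q_out = 600000 kJ/h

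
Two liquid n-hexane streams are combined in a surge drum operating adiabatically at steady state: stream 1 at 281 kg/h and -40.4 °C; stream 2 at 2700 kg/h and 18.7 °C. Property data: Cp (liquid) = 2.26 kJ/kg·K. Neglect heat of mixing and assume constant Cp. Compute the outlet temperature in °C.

No heat crosses the boundary, so H_out = H_in.
T_out = Σ ṁᵢCp,ᵢTᵢ / Σ ṁᵢCp,ᵢ
      = 88451 / 6737.1 = 13.129 °C

T_out = 13.1 °C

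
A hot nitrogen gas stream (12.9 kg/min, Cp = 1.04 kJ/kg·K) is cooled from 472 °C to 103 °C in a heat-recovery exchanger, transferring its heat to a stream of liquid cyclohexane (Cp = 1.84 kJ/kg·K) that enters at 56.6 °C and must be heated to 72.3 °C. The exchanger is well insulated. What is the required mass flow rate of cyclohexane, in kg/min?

ṁ_c = 171 kg/min

Heat released by hot stream: Q = 12.9 × 1.04 × (472 − 103) = 4950.5 kJ/min
Energy balance on cold side (adiabatic exchanger): Q = ṁ_c·Cp_c·(T_c,out − T_c,in)
ṁ_c = 4950.5 / [1.84 × (72.3 − 56.6)] = 171.37 kg/min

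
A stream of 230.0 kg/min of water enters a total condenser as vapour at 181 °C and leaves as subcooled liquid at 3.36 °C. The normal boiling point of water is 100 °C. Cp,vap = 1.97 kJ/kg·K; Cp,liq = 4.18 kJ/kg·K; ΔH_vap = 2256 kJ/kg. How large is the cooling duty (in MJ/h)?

Q_c = 38900 MJ/h

vapour 181→100 °C: -159.57 kJ/kg
condensation at 100 °C: -2256 kJ/kg
liquid 100→3.36 °C: -403.96 kJ/kg
Δh = -159.57 + -2256 + -403.96 = -2819.5 kJ/kg
Q = ṁ·Δh = 230.0 kg/min × -2819.5 kJ/kg = -648490 kJ/min
|Q| = 10808 kW = 38909 MJ/h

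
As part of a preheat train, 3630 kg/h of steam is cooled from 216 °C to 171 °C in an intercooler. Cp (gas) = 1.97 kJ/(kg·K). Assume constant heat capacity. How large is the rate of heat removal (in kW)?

Q = ṁ·Cp·ΔT = 3630 × 1.97 × (171 − 216) = -321800 kJ/h
Converting: 321800 / 3600 s = 89.389 kW

Q_c = 89.4 kW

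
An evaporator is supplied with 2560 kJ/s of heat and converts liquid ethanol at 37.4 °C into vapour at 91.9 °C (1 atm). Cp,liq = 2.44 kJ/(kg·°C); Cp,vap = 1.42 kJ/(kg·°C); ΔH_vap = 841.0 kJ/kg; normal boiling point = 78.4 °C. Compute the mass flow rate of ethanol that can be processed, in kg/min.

Δh = 2.44×(78.4−37.4) + 841.0 + 1.42×(91.9−78.4) = 960.21 kJ/kg
Q = 2560 kJ/s = 2560 kJ/s = 153600 kJ/min
ṁ = Q/Δh = 153600 / 960.21 = 159.97 kg/min

ṁ = 160 kg/min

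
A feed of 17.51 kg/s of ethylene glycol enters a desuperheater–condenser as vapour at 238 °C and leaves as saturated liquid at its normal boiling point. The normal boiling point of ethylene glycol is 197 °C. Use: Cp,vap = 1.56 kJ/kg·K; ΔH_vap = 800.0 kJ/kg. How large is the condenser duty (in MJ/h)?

vapour 238→197 °C: -63.96 kJ/kg
condensation at 197 °C: -800 kJ/kg
Δh = -63.96 + -800 = -863.96 kJ/kg
Q = ṁ·Δh = 17.51 kg/s × -863.96 kJ/kg = -15128 kJ/s
|Q| = 15128 kW = 54461 MJ/h

Q_c = 54500 MJ/h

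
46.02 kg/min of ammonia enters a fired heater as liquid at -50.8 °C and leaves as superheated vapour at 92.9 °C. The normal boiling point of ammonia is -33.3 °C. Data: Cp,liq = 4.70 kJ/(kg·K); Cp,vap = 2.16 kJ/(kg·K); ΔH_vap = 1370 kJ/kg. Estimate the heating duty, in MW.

liquid -50.8→-33.3 °C: 82.25 kJ/kg
vaporisation at -33.3 °C: 1370 kJ/kg
vapour -33.3→92.9 °C: 272.59 kJ/kg
Δh = 82.25 + 1370 + 272.59 = 1724.8 kJ/kg
Q = ṁ·Δh = 46.02 kg/min × 1724.8 kJ/kg = 79377 kJ/min
|Q| = 1323 kW = 1.323 MW

Q = 1.32 MW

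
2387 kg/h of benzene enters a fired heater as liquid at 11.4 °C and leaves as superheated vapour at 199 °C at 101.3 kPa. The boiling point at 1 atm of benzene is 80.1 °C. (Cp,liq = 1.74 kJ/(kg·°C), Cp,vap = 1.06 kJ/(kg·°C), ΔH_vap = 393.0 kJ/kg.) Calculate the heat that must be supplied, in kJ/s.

liquid 11.4→80.1 °C: 119.54 kJ/kg
vaporisation at 80.1 °C: 393 kJ/kg
vapour 80.1→199 °C: 126.03 kJ/kg
Δh = 119.54 + 393 + 126.03 = 638.57 kJ/kg
Q = ṁ·Δh = 2387 kg/h × 638.57 kJ/kg = 1.5243e+06 kJ/h
|Q| = 423.41 kW

Q = 423 kJ/s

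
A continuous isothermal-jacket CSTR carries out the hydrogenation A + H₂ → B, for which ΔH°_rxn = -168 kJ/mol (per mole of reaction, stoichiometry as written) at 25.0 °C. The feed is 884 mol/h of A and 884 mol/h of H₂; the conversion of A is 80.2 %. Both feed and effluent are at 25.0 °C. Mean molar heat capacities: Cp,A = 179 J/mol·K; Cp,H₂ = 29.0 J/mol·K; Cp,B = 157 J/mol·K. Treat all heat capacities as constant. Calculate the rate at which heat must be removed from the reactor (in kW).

Q_out = 33.1 kW

Extent of reaction ξ = 0.802 × 884 = 708.97 mol/h
Reaction term: ξ·ΔH°_rxn = 708.97 × -168 = -119110 kJ/h
Q = ΔH = -119110 kJ/h = -33.085 kW
Heat removed = 33.085 kW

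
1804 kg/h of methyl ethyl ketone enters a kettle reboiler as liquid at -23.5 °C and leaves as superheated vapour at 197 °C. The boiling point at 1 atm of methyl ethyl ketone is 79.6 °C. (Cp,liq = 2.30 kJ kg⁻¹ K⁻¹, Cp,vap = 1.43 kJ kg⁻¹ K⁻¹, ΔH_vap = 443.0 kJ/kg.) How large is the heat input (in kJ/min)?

Q = 25500 kJ/min

liquid -23.5→79.6 °C: 237.13 kJ/kg
vaporisation at 79.6 °C: 443 kJ/kg
vapour 79.6→197 °C: 167.88 kJ/kg
Δh = 237.13 + 443 + 167.88 = 848.01 kJ/kg
Q = ṁ·Δh = 1804 kg/h × 848.01 kJ/kg = 1.5298e+06 kJ/h
|Q| = 424.95 kW = 25497 kJ/min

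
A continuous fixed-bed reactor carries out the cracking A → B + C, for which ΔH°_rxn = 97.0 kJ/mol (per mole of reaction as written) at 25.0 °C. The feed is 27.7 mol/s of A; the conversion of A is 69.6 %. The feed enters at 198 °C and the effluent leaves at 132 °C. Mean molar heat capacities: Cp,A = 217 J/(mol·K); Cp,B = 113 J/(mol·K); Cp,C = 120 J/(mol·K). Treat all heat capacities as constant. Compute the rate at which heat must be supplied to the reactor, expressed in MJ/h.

Extent of reaction ξ = 0.696 × 27.7 = 19.279 mol/s
Reaction term: ξ·ΔH°_rxn = 19.279 × 97.0 = 1870.1 kJ/s
Sensible, feed 198→25 °C: -1039.9 kJ/s
Outlet flows (mol/s): A 8.4208, B 19.279, C 19.279
Sensible, products 25→132 °C: 676.17 kJ/s
Q = ΔH = 1506.4 kJ/s = 1506.4 kW
Heat supplied = 5422.9 MJ/h

Q_in = 5420 MJ/h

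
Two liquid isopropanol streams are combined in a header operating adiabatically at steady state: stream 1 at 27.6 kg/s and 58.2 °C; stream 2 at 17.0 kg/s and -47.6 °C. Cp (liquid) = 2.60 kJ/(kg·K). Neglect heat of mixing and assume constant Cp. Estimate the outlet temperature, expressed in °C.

T_out = 17.9 °C

No heat crosses the boundary, so H_out = H_in.
Σ ṁᵢCp,ᵢTᵢ = 27.6×2.60×58.2 + 17.0×2.60×-47.6 = 2072.5
Σ ṁᵢCp,ᵢ = 27.6×2.60 + 17.0×2.60 = 115.96
T_out = 2072.5 / 115.96 = 17.873 °C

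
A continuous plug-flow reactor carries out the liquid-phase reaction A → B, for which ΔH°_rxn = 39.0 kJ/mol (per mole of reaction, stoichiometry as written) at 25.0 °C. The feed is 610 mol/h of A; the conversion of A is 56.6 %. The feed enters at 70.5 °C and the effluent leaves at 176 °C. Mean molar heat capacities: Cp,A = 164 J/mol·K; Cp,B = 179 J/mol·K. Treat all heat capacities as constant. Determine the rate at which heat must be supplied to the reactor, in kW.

Extent of reaction ξ = 0.566 × 610 = 345.26 mol/h
Reaction term: ξ·ΔH°_rxn = 345.26 × 39.0 = 13465 kJ/h
Sensible, feed 70.5→25 °C: -4551.8 kJ/h
Outlet flows (mol/h): A 264.74, B 345.26
Sensible, products 25→176 °C: 15888 kJ/h
Q = ΔH = 24801 kJ/h = 6.8893 kW
Heat supplied = 6.8893 kW

Q_in = 6.89 kW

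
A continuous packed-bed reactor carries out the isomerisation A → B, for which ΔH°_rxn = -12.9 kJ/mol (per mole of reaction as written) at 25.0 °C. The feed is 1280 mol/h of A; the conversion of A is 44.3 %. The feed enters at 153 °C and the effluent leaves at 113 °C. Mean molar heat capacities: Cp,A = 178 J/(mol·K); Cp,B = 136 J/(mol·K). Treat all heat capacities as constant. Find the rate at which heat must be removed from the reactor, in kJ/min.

Extent of reaction ξ = 0.443 × 1280 = 567.04 mol/h
Reaction term: ξ·ΔH°_rxn = 567.04 × -12.9 = -7314.8 kJ/h
Sensible, feed 153→25 °C: -29164 kJ/h
Outlet flows (mol/h): A 712.96, B 567.04
Sensible, products 25→113 °C: 17954 kJ/h
Q = ΔH = -18524 kJ/h = -5.1456 kW
Heat removed = 308.74 kJ/min

Q_out = 309 kJ/min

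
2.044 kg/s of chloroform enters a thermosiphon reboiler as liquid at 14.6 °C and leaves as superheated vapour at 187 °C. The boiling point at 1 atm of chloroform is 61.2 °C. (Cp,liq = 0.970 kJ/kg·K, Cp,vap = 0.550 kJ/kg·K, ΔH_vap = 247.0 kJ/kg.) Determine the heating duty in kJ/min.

liquid 14.6→61.2 °C: 45.202 kJ/kg
vaporisation at 61.2 °C: 247 kJ/kg
vapour 61.2→187 °C: 69.19 kJ/kg
Δh = 45.202 + 247 + 69.19 = 361.39 kJ/kg
Q = ṁ·Δh = 2.044 kg/s × 361.39 kJ/kg = 738.69 kJ/s
|Q| = 738.69 kW = 44321 kJ/min

Q = 44300 kJ/min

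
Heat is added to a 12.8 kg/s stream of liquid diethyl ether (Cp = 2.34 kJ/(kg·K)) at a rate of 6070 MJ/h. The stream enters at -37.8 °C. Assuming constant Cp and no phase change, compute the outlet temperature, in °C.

Q = 6070 MJ/h = 1686.1 kJ/s
ΔT = Q/(ṁ·Cp) = 1686.1/(12.8×2.34) = 56.294 K
T_out = -37.8 + 56.294 = 18.494 °C

T_out = 18.5 °C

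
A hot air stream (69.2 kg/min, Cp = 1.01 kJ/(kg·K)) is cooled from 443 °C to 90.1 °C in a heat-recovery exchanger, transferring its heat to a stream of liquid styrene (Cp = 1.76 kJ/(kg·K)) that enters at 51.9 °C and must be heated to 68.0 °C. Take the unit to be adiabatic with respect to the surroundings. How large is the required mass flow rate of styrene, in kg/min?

Heat released by hot stream: Q = 69.2 × 1.01 × (443 − 90.1) = 24665 kJ/min
Energy balance on cold side (adiabatic exchanger): Q = ṁ_c·Cp_c·(T_c,out − T_c,in)
ṁ_c = 24665 / [1.76 × (68.0 − 51.9)] = 870.44 kg/min

ṁ_c = 870 kg/min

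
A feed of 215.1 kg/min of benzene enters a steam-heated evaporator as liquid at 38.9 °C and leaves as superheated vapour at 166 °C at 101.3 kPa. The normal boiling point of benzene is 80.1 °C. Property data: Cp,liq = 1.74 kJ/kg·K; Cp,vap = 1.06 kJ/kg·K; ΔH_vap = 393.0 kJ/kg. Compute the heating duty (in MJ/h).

Q = 7170 MJ/h

liquid 38.9→80.1 °C: 71.688 kJ/kg
vaporisation at 80.1 °C: 393 kJ/kg
vapour 80.1→166 °C: 91.054 kJ/kg
Δh = 71.688 + 393 + 91.054 = 555.74 kJ/kg
Q = ṁ·Δh = 215.1 kg/min × 555.74 kJ/kg = 119540 kJ/min
|Q| = 1992.3 kW = 7172.4 MJ/h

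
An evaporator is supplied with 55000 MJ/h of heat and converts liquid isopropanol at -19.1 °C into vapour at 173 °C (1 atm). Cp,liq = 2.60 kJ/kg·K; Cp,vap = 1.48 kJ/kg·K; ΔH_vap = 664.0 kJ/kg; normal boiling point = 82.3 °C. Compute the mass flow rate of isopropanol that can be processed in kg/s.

ṁ = 14.4 kg/s

Δh = 2.60×(82.3−-19.1) + 664.0 + 1.48×(173−82.3) = 1061.9 kJ/kg
Q = 55000 MJ/h = 15278 kJ/s = 15278 kJ/s
ṁ = Q/Δh = 15278 / 1061.9 = 14.388 kg/s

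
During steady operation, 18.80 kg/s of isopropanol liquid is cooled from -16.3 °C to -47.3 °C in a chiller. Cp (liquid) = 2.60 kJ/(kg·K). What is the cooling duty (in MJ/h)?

Q_c = 5460 MJ/h

Q = ṁ·Cp·ΔT = 18.80 × 2.60 × (-47.3 − -16.3) = -1515.3 kJ/s
Cooling duty = 5455 MJ/h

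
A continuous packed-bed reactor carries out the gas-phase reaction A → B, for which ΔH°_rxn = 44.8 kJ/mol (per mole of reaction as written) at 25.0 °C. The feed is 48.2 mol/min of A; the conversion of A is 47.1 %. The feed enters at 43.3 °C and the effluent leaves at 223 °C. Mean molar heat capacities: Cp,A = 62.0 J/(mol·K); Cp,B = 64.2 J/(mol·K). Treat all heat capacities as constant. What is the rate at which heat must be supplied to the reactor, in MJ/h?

Extent of reaction ξ = 0.471 × 48.2 = 22.702 mol/min
Reaction term: ξ·ΔH°_rxn = 22.702 × 44.8 = 1017.1 kJ/min
Sensible, feed 43.3→25 °C: -54.688 kJ/min
Outlet flows (mol/min): A 25.498, B 22.702
Sensible, products 25→223 °C: 601.59 kJ/min
Q = ΔH = 1564 kJ/min = 26.066 kW
Heat supplied = 93.838 MJ/h

Q_in = 93.8 MJ/h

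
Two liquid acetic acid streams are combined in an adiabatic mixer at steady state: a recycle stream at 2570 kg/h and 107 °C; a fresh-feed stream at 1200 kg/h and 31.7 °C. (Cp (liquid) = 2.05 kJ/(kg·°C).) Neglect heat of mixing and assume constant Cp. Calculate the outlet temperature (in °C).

T_out = 83.0 °C

Adiabatic, steady state ⇒ Σ ṁᵢCp,ᵢ(T_out − Tᵢ) = 0
Σ ṁᵢCp,ᵢTᵢ = 2570×2.05×107 + 1200×2.05×31.7 = 641710
Σ ṁᵢCp,ᵢ = 2570×2.05 + 1200×2.05 = 7728.5
T_out = 641710 / 7728.5 = 83.032 °C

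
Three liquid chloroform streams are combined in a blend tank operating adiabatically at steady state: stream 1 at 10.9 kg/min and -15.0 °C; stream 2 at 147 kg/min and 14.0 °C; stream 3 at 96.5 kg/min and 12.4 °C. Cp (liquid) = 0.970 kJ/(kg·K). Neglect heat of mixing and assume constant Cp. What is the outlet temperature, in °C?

Adiabatic, steady state ⇒ Σ ṁᵢCp,ᵢ(T_out − Tᵢ) = 0
Σ ṁᵢCp,ᵢTᵢ = 10.9×0.970×-15.0 + 147×0.970×14.0 + 96.5×0.970×12.4 = 2998.4
Σ ṁᵢCp,ᵢ = 10.9×0.970 + 147×0.970 + 96.5×0.970 = 246.77
T_out = 2998.4 / 246.77 = 12.151 °C

T_out = 12.2 °C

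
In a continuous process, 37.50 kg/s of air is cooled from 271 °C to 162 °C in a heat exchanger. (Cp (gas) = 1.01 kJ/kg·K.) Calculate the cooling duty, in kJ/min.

Q = ṁ·Cp·ΔT = 37.50 × 1.01 × (162 − 271) = -4128.4 kJ/s
Cooling duty = 247700 kJ/min

Q_c = 248000 kJ/min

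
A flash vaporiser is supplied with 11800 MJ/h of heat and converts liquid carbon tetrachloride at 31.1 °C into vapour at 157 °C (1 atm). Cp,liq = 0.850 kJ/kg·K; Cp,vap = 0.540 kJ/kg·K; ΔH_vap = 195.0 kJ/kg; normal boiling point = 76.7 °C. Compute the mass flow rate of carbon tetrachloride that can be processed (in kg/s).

Δh = 0.850×(76.7−31.1) + 195.0 + 0.540×(157−76.7) = 277.12 kJ/kg
Q = 11800 MJ/h = 3277.8 kJ/s = 3277.8 kJ/s
ṁ = Q/Δh = 3277.8 / 277.12 = 11.828 kg/s

ṁ = 11.8 kg/s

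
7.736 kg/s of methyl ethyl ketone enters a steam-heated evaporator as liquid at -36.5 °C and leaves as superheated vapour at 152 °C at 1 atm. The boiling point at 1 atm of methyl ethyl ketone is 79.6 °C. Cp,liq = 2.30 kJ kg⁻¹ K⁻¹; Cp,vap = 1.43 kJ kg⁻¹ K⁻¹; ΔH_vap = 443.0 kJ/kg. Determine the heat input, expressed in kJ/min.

liquid -36.5→79.6 °C: 267.03 kJ/kg
vaporisation at 79.6 °C: 443 kJ/kg
vapour 79.6→152 °C: 103.53 kJ/kg
Δh = 267.03 + 443 + 103.53 = 813.56 kJ/kg
Q = ṁ·Δh = 7.736 kg/s × 813.56 kJ/kg = 6293.7 kJ/s
|Q| = 6293.7 kW = 377620 kJ/min

Q = 378000 kJ/min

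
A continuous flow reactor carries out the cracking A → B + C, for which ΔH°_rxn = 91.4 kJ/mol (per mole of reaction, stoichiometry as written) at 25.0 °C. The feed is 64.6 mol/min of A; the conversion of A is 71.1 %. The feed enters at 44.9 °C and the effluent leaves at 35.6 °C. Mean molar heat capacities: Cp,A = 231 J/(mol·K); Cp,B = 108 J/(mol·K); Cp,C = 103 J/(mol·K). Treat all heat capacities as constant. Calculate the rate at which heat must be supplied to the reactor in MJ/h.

Q_in = 243 MJ/h

Extent of reaction ξ = 0.711 × 64.6 = 45.931 mol/min
Reaction term: ξ·ΔH°_rxn = 45.931 × 91.4 = 4198.1 kJ/min
Sensible, feed 44.9→25 °C: -296.96 kJ/min
Outlet flows (mol/min): A 18.669, B 45.931, C 45.931
Sensible, products 25→35.6 °C: 148.44 kJ/min
Q = ΔH = 4049.5 kJ/min = 67.492 kW
Heat supplied = 242.97 MJ/h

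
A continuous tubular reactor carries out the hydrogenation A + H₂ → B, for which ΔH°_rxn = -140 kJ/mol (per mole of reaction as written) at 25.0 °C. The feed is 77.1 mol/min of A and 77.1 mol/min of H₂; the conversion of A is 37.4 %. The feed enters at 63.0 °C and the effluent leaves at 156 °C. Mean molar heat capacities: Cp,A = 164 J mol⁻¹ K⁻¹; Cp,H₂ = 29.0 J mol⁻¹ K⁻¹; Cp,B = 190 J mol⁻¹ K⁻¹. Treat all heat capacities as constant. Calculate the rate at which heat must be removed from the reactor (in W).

Q_out = 44400 W

Extent of reaction ξ = 0.374 × 77.1 = 28.835 mol/min
Reaction term: ξ·ΔH°_rxn = 28.835 × -140 = -4037 kJ/min
Sensible, feed 63.0→25 °C: -565.45 kJ/min
Outlet flows (mol/min): A 48.265, H₂ 48.265, B 28.835
Sensible, products 25→156 °C: 1938 kJ/min
Q = ΔH = -2664.4 kJ/min = -44.407 kW
Heat removed = 44407 W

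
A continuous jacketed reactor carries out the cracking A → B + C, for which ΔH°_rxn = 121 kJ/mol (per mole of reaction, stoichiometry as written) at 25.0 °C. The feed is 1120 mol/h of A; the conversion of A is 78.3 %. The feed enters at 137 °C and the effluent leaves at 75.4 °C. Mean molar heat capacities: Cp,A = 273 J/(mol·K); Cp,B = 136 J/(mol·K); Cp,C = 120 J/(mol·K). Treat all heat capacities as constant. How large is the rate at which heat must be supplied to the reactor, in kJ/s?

Extent of reaction ξ = 0.783 × 1120 = 876.96 mol/h
Reaction term: ξ·ΔH°_rxn = 876.96 × 121 = 106110 kJ/h
Sensible, feed 137→25 °C: -34245 kJ/h
Outlet flows (mol/h): A 243.04, B 876.96, C 876.96
Sensible, products 25→75.4 °C: 14659 kJ/h
Q = ΔH = 86526 kJ/h = 24.035 kW
Heat supplied = 24.035 kJ/s

Q_in = 24.0 kJ/s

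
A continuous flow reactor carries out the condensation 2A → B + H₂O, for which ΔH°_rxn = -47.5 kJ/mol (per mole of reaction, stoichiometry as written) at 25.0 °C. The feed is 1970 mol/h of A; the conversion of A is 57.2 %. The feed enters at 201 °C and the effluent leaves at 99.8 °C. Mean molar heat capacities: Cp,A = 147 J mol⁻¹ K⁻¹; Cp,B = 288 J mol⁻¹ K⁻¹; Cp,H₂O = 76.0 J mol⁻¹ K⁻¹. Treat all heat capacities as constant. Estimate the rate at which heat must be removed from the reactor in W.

Q_out = 14800 W

Extent of reaction ξ = 0.572 × 1970 / 2 = 563.42 mol/h
Reaction term: ξ·ΔH°_rxn = 563.42 × -47.5 = -26762 kJ/h
Sensible, feed 201→25 °C: -50968 kJ/h
Outlet flows (mol/h): A 843.16, B 563.42, H₂O 563.42
Sensible, products 25→99.8 °C: 24611 kJ/h
Q = ΔH = -53119 kJ/h = -14.755 kW
Heat removed = 14755 W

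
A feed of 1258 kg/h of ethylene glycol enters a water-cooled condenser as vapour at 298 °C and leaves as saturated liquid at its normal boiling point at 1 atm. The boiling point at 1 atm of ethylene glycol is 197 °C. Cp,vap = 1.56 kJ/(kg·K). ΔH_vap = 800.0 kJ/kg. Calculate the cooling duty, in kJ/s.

vapour 298→197 °C: -157.56 kJ/kg
condensation at 197 °C: -800 kJ/kg
Δh = -157.56 + -800 = -957.56 kJ/kg
Q = ṁ·Δh = 1258 kg/h × -957.56 kJ/kg = -1.2046e+06 kJ/h
|Q| = 334.61 kW

Q_c = 335 kJ/s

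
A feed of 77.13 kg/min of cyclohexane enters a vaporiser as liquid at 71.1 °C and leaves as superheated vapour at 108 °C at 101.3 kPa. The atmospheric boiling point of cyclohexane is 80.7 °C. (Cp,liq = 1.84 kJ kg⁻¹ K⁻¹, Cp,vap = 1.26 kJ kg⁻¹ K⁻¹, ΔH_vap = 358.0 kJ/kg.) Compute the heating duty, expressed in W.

liquid 71.1→80.7 °C: 17.664 kJ/kg
vaporisation at 80.7 °C: 358 kJ/kg
vapour 80.7→108 °C: 34.398 kJ/kg
Δh = 17.664 + 358 + 34.398 = 410.06 kJ/kg
Q = ṁ·Δh = 77.13 kg/min × 410.06 kJ/kg = 31628 kJ/min
|Q| = 527.13 kW = 527130 W

Q = 527000 W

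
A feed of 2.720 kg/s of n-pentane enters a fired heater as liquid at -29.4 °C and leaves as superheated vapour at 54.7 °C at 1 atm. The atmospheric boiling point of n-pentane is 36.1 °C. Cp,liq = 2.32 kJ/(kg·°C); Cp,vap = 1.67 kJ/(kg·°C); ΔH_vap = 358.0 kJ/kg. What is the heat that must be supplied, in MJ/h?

Q = 5300 MJ/h

liquid -29.4→36.1 °C: 151.96 kJ/kg
vaporisation at 36.1 °C: 358 kJ/kg
vapour 36.1→54.7 °C: 31.062 kJ/kg
Δh = 151.96 + 358 + 31.062 = 541.02 kJ/kg
Q = ṁ·Δh = 2.720 kg/s × 541.02 kJ/kg = 1471.6 kJ/s
|Q| = 1471.6 kW = 5297.7 MJ/h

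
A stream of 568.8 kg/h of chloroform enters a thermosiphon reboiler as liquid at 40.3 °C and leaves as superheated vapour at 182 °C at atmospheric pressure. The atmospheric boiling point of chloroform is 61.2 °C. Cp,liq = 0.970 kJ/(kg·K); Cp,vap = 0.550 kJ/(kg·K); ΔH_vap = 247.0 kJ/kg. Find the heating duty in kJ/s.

Q = 52.7 kJ/s

liquid 40.3→61.2 °C: 20.273 kJ/kg
vaporisation at 61.2 °C: 247 kJ/kg
vapour 61.2→182 °C: 66.44 kJ/kg
Δh = 20.273 + 247 + 66.44 = 333.71 kJ/kg
Q = ṁ·Δh = 568.8 kg/h × 333.71 kJ/kg = 189820 kJ/h
|Q| = 52.727 kW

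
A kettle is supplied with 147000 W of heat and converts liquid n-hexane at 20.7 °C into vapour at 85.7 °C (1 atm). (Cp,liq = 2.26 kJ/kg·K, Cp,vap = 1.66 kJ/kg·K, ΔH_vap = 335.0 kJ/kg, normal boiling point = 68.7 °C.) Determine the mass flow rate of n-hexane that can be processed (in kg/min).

ṁ = 18.7 kg/min

Δh = 2.26×(68.7−20.7) + 335.0 + 1.66×(85.7−68.7) = 471.7 kJ/kg
Q = 147000 W = 147 kJ/s = 8820 kJ/min
ṁ = Q/Δh = 8820 / 471.7 = 18.698 kg/min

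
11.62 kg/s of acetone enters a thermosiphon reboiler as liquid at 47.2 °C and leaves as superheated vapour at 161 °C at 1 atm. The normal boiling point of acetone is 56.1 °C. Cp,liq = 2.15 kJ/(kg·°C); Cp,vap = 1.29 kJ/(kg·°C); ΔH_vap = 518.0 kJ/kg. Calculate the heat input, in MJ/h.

liquid 47.2→56.1 °C: 19.135 kJ/kg
vaporisation at 56.1 °C: 518 kJ/kg
vapour 56.1→161 °C: 135.32 kJ/kg
Δh = 19.135 + 518 + 135.32 = 672.46 kJ/kg
Q = ṁ·Δh = 11.62 kg/s × 672.46 kJ/kg = 7813.9 kJ/s
|Q| = 7813.9 kW = 28130 MJ/h

Q = 28100 MJ/h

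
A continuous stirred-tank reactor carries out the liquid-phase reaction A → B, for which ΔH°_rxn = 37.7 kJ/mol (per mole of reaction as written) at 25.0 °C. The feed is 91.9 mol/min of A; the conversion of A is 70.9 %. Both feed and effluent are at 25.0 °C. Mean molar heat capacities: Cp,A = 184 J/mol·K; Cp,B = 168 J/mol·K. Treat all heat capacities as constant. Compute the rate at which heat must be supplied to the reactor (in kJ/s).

Q_in = 40.9 kJ/s

Extent of reaction ξ = 0.709 × 91.9 = 65.157 mol/min
Reaction term: ξ·ΔH°_rxn = 65.157 × 37.7 = 2456.4 kJ/min
Q = ΔH = 2456.4 kJ/min = 40.94 kW
Heat supplied = 40.94 kJ/s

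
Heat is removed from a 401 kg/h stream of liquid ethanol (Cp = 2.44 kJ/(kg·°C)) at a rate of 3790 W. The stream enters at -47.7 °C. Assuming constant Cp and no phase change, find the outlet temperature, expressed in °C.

Q = 3790 W = 13644 kJ/h
ΔT = Q/(ṁ·Cp) = 13644/(401×2.44) = 13.945 K
T_out = -47.7 − 13.945 = -61.645 °C

T_out = -61.6 °C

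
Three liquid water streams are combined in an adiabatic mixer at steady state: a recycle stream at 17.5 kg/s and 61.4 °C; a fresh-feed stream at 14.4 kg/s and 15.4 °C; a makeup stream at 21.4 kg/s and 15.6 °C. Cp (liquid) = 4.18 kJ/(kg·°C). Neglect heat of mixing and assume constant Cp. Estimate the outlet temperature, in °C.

T_out = 30.6 °C

Energy balance with Q = 0: Σ ṁᵢCp,ᵢ(T_out − Tᵢ) = 0
Σ ṁᵢCp,ᵢTᵢ = 17.5×4.18×61.4 + 14.4×4.18×15.4 + 21.4×4.18×15.6 = 6813.8
Σ ṁᵢCp,ᵢ = 17.5×4.18 + 14.4×4.18 + 21.4×4.18 = 222.79
T_out = 6813.8 / 222.79 = 30.583 °C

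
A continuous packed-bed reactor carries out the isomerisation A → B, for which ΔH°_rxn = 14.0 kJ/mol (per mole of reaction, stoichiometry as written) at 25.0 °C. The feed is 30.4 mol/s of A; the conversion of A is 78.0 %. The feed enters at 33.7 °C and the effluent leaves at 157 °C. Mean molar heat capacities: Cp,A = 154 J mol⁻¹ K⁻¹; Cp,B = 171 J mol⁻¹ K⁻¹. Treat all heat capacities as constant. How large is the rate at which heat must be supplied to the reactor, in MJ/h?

Q_in = 3460 MJ/h

Extent of reaction ξ = 0.780 × 30.4 = 23.712 mol/s
Reaction term: ξ·ΔH°_rxn = 23.712 × 14.0 = 331.97 kJ/s
Sensible, feed 33.7→25 °C: -40.73 kJ/s
Outlet flows (mol/s): A 6.688, B 23.712
Sensible, products 25→157 °C: 671.18 kJ/s
Q = ΔH = 962.42 kJ/s = 962.42 kW
Heat supplied = 3464.7 MJ/h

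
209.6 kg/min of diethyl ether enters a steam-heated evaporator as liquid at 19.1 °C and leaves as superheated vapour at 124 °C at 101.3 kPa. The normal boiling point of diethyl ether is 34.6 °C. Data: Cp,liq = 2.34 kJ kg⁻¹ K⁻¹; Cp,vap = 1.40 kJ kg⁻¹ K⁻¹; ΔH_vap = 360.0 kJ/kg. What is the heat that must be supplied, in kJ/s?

liquid 19.1→34.6 °C: 36.27 kJ/kg
vaporisation at 34.6 °C: 360 kJ/kg
vapour 34.6→124 °C: 125.16 kJ/kg
Δh = 36.27 + 360 + 125.16 = 521.43 kJ/kg
Q = ṁ·Δh = 209.6 kg/min × 521.43 kJ/kg = 109290 kJ/min
|Q| = 1821.5 kW

Q = 1820 kJ/s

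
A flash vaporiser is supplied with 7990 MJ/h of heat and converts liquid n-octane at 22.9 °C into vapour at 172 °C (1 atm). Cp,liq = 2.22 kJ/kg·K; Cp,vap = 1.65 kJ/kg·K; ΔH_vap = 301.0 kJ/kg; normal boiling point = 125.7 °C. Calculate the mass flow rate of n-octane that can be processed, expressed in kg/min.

ṁ = 220 kg/min

Δh = 2.22×(125.7−22.9) + 301.0 + 1.65×(172−125.7) = 605.61 kJ/kg
Q = 7990 MJ/h = 2219.4 kJ/s = 133170 kJ/min
ṁ = Q/Δh = 133170 / 605.61 = 219.89 kg/min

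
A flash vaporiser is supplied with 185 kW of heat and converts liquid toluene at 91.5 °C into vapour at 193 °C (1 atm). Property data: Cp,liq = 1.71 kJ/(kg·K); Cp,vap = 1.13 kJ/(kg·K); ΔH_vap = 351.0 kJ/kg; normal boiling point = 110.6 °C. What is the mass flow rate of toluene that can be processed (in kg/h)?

ṁ = 1400 kg/h

Δh = 1.71×(110.6−91.5) + 351.0 + 1.13×(193−110.6) = 476.77 kJ/kg
Q = 185 kW = 185 kJ/s = 666000 kJ/h
ṁ = Q/Δh = 666000 / 476.77 = 1396.9 kg/h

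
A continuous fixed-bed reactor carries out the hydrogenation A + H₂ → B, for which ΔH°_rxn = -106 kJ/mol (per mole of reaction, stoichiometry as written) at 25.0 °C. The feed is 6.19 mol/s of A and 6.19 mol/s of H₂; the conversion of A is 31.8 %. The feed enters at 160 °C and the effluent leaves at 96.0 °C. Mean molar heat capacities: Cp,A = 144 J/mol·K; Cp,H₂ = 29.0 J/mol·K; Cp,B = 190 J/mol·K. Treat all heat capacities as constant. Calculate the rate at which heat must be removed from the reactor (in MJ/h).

Extent of reaction ξ = 0.318 × 6.19 = 1.9684 mol/s
Reaction term: ξ·ΔH°_rxn = 1.9684 × -106 = -208.65 kJ/s
Sensible, feed 160→25 °C: -144.57 kJ/s
Outlet flows (mol/s): A 4.2216, H₂ 4.2216, B 1.9684
Sensible, products 25→96.0 °C: 78.408 kJ/s
Q = ΔH = -274.81 kJ/s = -274.81 kW
Heat removed = 989.32 MJ/h

Q_out = 989 MJ/h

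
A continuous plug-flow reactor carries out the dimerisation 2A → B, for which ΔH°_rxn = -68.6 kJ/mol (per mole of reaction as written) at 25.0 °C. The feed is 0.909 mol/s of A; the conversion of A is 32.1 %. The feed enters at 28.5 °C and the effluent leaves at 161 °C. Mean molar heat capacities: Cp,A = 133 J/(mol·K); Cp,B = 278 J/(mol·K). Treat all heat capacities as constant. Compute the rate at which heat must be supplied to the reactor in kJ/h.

Extent of reaction ξ = 0.321 × 0.909 / 2 = 0.14589 mol/s
Reaction term: ξ·ΔH°_rxn = 0.14589 × -68.6 = -10.008 kJ/s
Sensible, feed 28.5→25 °C: -0.42314 kJ/s
Outlet flows (mol/s): A 0.61721, B 0.14589
Sensible, products 25→161 °C: 16.68 kJ/s
Q = ΔH = 6.2486 kJ/s = 6.2486 kW
Heat supplied = 22495 kJ/h

Q_in = 22500 kJ/h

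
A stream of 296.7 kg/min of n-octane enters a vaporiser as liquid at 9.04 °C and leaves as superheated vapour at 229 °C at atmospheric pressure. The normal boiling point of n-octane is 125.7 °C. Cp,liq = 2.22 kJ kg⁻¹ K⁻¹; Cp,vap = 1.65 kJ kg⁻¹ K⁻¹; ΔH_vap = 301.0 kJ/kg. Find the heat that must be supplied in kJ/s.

Q = 3610 kJ/s

liquid 9.04→125.7 °C: 258.99 kJ/kg
vaporisation at 125.7 °C: 301 kJ/kg
vapour 125.7→229 °C: 170.44 kJ/kg
Δh = 258.99 + 301 + 170.44 = 730.43 kJ/kg
Q = ṁ·Δh = 296.7 kg/min × 730.43 kJ/kg = 216720 kJ/min
|Q| = 3612 kW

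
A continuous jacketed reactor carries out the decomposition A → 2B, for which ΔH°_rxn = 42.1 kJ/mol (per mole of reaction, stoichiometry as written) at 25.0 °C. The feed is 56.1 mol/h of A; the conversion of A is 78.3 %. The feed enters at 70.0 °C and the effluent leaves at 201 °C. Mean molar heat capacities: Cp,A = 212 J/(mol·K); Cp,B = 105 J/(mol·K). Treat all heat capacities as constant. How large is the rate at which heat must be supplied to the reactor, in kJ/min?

Q_in = 56.5 kJ/min

Extent of reaction ξ = 0.783 × 56.1 = 43.926 mol/h
Reaction term: ξ·ΔH°_rxn = 43.926 × 42.1 = 1849.3 kJ/h
Sensible, feed 70.0→25 °C: -535.19 kJ/h
Outlet flows (mol/h): A 12.174, B 87.853
Sensible, products 25→201 °C: 2077.7 kJ/h
Q = ΔH = 3391.8 kJ/h = 0.94218 kW
Heat supplied = 56.531 kJ/min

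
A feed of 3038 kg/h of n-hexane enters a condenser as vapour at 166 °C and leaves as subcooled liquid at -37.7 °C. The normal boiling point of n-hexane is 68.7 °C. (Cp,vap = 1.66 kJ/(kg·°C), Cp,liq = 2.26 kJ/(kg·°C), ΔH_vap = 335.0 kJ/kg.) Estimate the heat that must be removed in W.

Q_c = 622000 W

vapour 166→68.7 °C: -161.52 kJ/kg
condensation at 68.7 °C: -335 kJ/kg
liquid 68.7→-37.7 °C: -240.46 kJ/kg
Δh = -161.52 + -335 + -240.46 = -736.98 kJ/kg
Q = ṁ·Δh = 3038 kg/h × -736.98 kJ/kg = -2.239e+06 kJ/h
|Q| = 621.93 kW = 621930 W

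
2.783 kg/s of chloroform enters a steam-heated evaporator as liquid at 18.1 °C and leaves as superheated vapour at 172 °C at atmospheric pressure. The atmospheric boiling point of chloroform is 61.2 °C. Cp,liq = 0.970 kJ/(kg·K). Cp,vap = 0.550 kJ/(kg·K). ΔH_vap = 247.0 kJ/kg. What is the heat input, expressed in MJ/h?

liquid 18.1→61.2 °C: 41.807 kJ/kg
vaporisation at 61.2 °C: 247 kJ/kg
vapour 61.2→172 °C: 60.94 kJ/kg
Δh = 41.807 + 247 + 60.94 = 349.75 kJ/kg
Q = ṁ·Δh = 2.783 kg/s × 349.75 kJ/kg = 973.35 kJ/s
|Q| = 973.35 kW = 3504 MJ/h

Q = 3500 MJ/h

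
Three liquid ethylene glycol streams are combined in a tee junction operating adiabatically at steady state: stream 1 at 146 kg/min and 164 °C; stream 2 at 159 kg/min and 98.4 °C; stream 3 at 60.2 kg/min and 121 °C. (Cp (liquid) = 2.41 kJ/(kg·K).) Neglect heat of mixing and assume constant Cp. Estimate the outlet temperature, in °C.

T_out = 128 °C

Adiabatic, steady state ⇒ Σ ṁᵢCp,ᵢ(T_out − Tᵢ) = 0
Σ ṁᵢCp,ᵢTᵢ = 146×2.41×164 + 159×2.41×98.4 + 60.2×2.41×121 = 112970
Σ ṁᵢCp,ᵢ = 146×2.41 + 159×2.41 + 60.2×2.41 = 880.13
T_out = 112970 / 880.13 = 128.35 °C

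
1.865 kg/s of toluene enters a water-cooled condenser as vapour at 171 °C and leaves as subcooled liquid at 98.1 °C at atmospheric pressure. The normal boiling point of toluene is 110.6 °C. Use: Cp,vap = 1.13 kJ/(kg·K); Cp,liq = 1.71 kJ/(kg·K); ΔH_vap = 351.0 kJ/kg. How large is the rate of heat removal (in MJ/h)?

Q_c = 2960 MJ/h

vapour 171→110.6 °C: -68.252 kJ/kg
condensation at 110.6 °C: -351 kJ/kg
liquid 110.6→98.1 °C: -21.375 kJ/kg
Δh = -68.252 + -351 + -21.375 = -440.63 kJ/kg
Q = ṁ·Δh = 1.865 kg/s × -440.63 kJ/kg = -821.77 kJ/s
|Q| = 821.77 kW = 2958.4 MJ/h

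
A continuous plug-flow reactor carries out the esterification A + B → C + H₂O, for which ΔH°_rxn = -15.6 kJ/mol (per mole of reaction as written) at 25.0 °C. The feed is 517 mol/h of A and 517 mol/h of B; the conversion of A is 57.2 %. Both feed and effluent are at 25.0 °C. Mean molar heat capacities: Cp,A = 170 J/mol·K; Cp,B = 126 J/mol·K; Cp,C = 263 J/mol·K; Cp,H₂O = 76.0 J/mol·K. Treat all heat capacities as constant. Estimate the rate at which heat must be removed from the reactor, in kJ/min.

Q_out = 76.9 kJ/min

Extent of reaction ξ = 0.572 × 517 = 295.72 mol/h
Reaction term: ξ·ΔH°_rxn = 295.72 × -15.6 = -4613.3 kJ/h
Q = ΔH = -4613.3 kJ/h = -1.2815 kW
Heat removed = 76.888 kJ/min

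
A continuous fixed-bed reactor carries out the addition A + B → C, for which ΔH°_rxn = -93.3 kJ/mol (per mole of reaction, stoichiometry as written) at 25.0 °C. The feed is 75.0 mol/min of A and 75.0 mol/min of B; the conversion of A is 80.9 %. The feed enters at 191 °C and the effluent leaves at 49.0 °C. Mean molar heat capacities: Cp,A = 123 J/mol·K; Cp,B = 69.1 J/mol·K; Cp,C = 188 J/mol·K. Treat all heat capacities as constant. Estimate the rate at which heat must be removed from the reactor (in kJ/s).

Extent of reaction ξ = 0.809 × 75.0 = 60.675 mol/min
Reaction term: ξ·ΔH°_rxn = 60.675 × -93.3 = -5661 kJ/min
Sensible, feed 191→25 °C: -2391.6 kJ/min
Outlet flows (mol/min): A 14.325, B 14.325, C 60.675
Sensible, products 25→49.0 °C: 339.81 kJ/min
Q = ΔH = -7712.8 kJ/min = -128.55 kW
Heat removed = 128.55 kJ/s

Q_out = 129 kJ/s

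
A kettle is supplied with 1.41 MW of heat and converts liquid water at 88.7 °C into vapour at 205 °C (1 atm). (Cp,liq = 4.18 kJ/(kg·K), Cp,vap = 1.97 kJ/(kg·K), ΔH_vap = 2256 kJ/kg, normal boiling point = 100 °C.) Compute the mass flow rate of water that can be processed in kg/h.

Δh = 4.18×(100−88.7) + 2256 + 1.97×(205−100) = 2510.1 kJ/kg
Q = 1.41 MW = 1410 kJ/s = 5.076e+06 kJ/h
ṁ = Q/Δh = 5.076e+06 / 2510.1 = 2022.2 kg/h

ṁ = 2020 kg/h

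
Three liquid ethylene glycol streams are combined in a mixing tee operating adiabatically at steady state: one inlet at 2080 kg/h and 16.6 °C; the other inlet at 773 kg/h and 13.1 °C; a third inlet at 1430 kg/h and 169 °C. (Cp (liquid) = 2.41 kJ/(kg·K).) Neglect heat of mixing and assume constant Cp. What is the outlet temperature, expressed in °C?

T_out = 66.9 °C

No heat crosses the boundary, so H_out = H_in.
Σ ṁᵢCp,ᵢTᵢ = 2080×2.41×16.6 + 773×2.41×13.1 + 1430×2.41×169 = 690040
Σ ṁᵢCp,ᵢ = 2080×2.41 + 773×2.41 + 1430×2.41 = 10322
T_out = 690040 / 10322 = 66.851 °C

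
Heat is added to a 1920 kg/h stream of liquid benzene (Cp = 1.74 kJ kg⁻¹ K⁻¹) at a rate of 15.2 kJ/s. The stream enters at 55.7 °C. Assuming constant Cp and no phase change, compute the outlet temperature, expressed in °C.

T_out = 72.1 °C

Q = 15.2 kJ/s = 54720 kJ/h
ΔT = Q/(ṁ·Cp) = 54720/(1920×1.74) = 16.379 K
T_out = 55.7 + 16.379 = 72.079 °C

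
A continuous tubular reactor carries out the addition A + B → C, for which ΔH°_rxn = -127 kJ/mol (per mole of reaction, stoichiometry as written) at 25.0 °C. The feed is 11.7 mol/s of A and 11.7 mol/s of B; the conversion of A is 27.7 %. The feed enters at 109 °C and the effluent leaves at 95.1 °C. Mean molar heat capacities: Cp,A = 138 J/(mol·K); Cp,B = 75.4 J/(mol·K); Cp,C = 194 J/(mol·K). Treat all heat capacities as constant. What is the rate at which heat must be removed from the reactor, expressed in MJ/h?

Q_out = 1620 MJ/h

Extent of reaction ξ = 0.277 × 11.7 = 3.2409 mol/s
Reaction term: ξ·ΔH°_rxn = 3.2409 × -127 = -411.59 kJ/s
Sensible, feed 109→25 °C: -209.73 kJ/s
Outlet flows (mol/s): A 8.4591, B 8.4591, C 3.2409
Sensible, products 25→95.1 °C: 170.62 kJ/s
Q = ΔH = -450.71 kJ/s = -450.71 kW
Heat removed = 1622.5 MJ/h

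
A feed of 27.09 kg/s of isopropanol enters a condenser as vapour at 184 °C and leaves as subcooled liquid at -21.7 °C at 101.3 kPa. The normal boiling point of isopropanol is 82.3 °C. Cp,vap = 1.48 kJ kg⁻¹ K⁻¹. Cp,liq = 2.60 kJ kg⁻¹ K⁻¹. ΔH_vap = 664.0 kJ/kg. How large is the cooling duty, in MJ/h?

vapour 184→82.3 °C: -150.52 kJ/kg
condensation at 82.3 °C: -664 kJ/kg
liquid 82.3→-21.7 °C: -270.4 kJ/kg
Δh = -150.52 + -664 + -270.4 = -1084.9 kJ/kg
Q = ṁ·Δh = 27.09 kg/s × -1084.9 kJ/kg = -29390 kJ/s
|Q| = 29390 kW = 105810 MJ/h

Q_c = 106000 MJ/h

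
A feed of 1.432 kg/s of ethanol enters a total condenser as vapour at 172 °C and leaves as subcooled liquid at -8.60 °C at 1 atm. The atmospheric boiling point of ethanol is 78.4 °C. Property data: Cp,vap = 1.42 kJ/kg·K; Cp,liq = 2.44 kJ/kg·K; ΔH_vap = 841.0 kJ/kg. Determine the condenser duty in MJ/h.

Q_c = 6120 MJ/h

vapour 172→78.4 °C: -132.91 kJ/kg
condensation at 78.4 °C: -841 kJ/kg
liquid 78.4→-8.60 °C: -212.28 kJ/kg
Δh = -132.91 + -841 + -212.28 = -1186.2 kJ/kg
Q = ṁ·Δh = 1.432 kg/s × -1186.2 kJ/kg = -1698.6 kJ/s
|Q| = 1698.6 kW = 6115.1 MJ/h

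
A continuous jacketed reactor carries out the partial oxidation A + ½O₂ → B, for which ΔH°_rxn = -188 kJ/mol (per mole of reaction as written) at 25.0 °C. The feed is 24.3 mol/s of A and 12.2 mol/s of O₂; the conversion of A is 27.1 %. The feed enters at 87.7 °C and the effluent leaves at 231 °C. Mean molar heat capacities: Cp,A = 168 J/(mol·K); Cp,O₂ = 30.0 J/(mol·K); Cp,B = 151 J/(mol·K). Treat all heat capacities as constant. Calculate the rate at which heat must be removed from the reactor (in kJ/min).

Q_out = 38600 kJ/min

Extent of reaction ξ = 0.271 × 24.3 = 6.5853 mol/s
Reaction term: ξ·ΔH°_rxn = 6.5853 × -188 = -1238 kJ/s
Sensible, feed 87.7→25 °C: -278.91 kJ/s
Outlet flows (mol/s): A 17.715, O₂ 8.9073, B 6.5853
Sensible, products 25→231 °C: 872.96 kJ/s
Q = ΔH = -643.99 kJ/s = -643.99 kW
Heat removed = 38639 kJ/min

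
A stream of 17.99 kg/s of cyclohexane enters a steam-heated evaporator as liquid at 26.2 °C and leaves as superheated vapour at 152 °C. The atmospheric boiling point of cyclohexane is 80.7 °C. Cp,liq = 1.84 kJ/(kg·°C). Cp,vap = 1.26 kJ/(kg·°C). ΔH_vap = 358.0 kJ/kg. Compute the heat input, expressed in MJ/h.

liquid 26.2→80.7 °C: 100.28 kJ/kg
vaporisation at 80.7 °C: 358 kJ/kg
vapour 80.7→152 °C: 89.838 kJ/kg
Δh = 100.28 + 358 + 89.838 = 548.12 kJ/kg
Q = ṁ·Δh = 17.99 kg/s × 548.12 kJ/kg = 9860.6 kJ/s
|Q| = 9860.6 kW = 35498 MJ/h

Q = 35500 MJ/h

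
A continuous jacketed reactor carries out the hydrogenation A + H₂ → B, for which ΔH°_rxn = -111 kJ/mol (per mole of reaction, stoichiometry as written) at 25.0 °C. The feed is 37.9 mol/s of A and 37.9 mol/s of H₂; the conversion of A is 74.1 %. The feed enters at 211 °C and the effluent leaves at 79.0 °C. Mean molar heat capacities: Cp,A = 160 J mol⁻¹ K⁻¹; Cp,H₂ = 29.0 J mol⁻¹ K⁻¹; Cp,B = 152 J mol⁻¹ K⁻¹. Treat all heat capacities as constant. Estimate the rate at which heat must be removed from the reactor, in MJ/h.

Q_out = 14800 MJ/h

Extent of reaction ξ = 0.741 × 37.9 = 28.084 mol/s
Reaction term: ξ·ΔH°_rxn = 28.084 × -111 = -3117.3 kJ/s
Sensible, feed 211→25 °C: -1332.3 kJ/s
Outlet flows (mol/s): A 9.8161, H₂ 9.8161, B 28.084
Sensible, products 25→79.0 °C: 330.7 kJ/s
Q = ΔH = -4119 kJ/s = -4119 kW
Heat removed = 14828 MJ/h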